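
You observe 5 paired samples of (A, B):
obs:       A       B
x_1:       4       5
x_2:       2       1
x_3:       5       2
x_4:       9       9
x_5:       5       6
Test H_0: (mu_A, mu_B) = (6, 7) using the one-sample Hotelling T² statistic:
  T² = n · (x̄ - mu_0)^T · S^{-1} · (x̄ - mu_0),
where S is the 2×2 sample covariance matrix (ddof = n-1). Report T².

Step 1 — sample mean vector:
  mean(A) = (4 + 2 + 5 + 9 + 5) / 5 = 25/5 = 5
  mean(B) = (5 + 1 + 2 + 9 + 6) / 5 = 23/5 = 4.6
  x̄ = (5, 4.6),  deviation x̄ - mu_0 = (5, 4.6) - (6, 7) = (-1, -2.4).

Step 2 — sample covariance matrix, S[i,j] = (1/(n-1)) · Σ_k (x_{k,i} - mean_i) · (x_{k,j} - mean_j), divisor n-1 = 4:
  S[A,A] = ((-1)·(-1) + (-3)·(-3) + (0)·(0) + (4)·(4) + (0)·(0)) / 4 = 26/4 = 6.5
  S[A,B] = ((-1)·(0.4) + (-3)·(-3.6) + (0)·(-2.6) + (4)·(4.4) + (0)·(1.4)) / 4 = 28/4 = 7
  S[B,B] = ((0.4)·(0.4) + (-3.6)·(-3.6) + (-2.6)·(-2.6) + (4.4)·(4.4) + (1.4)·(1.4)) / 4 = 41.2/4 = 10.3
  S = [[6.5, 7],
 [7, 10.3]].

Step 3 — invert S. det(S) = 6.5·10.3 - (7)² = 17.95.
  S^{-1} = (1/det) · [[d, -b], [-b, a]] = [[0.5738, -0.39],
 [-0.39, 0.3621]].

Step 4 — quadratic form (x̄ - mu_0)^T · S^{-1} · (x̄ - mu_0):
  S^{-1} · (x̄ - mu_0) = (0.3621, -0.4791),
  (x̄ - mu_0)^T · [...] = (-1)·(0.3621) + (-2.4)·(-0.4791) = 0.7877.

Step 5 — scale by n: T² = 5 · 0.7877 = 3.9387.

T² ≈ 3.9387


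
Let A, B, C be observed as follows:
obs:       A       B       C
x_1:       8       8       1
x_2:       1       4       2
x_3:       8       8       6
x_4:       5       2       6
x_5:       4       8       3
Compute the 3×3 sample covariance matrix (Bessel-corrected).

Step 1 — column means:
  mean(A) = (8 + 1 + 8 + 5 + 4) / 5 = 26/5 = 5.2
  mean(B) = (8 + 4 + 8 + 2 + 8) / 5 = 30/5 = 6
  mean(C) = (1 + 2 + 6 + 6 + 3) / 5 = 18/5 = 3.6

Step 2 — sample covariance S[i,j] = (1/(n-1)) · Σ_k (x_{k,i} - mean_i) · (x_{k,j} - mean_j), with n-1 = 4.
  S[A,A] = ((2.8)·(2.8) + (-4.2)·(-4.2) + (2.8)·(2.8) + (-0.2)·(-0.2) + (-1.2)·(-1.2)) / 4 = 34.8/4 = 8.7
  S[A,B] = ((2.8)·(2) + (-4.2)·(-2) + (2.8)·(2) + (-0.2)·(-4) + (-1.2)·(2)) / 4 = 18/4 = 4.5
  S[A,C] = ((2.8)·(-2.6) + (-4.2)·(-1.6) + (2.8)·(2.4) + (-0.2)·(2.4) + (-1.2)·(-0.6)) / 4 = 6.4/4 = 1.6
  S[B,B] = ((2)·(2) + (-2)·(-2) + (2)·(2) + (-4)·(-4) + (2)·(2)) / 4 = 32/4 = 8
  S[B,C] = ((2)·(-2.6) + (-2)·(-1.6) + (2)·(2.4) + (-4)·(2.4) + (2)·(-0.6)) / 4 = -8/4 = -2
  S[C,C] = ((-2.6)·(-2.6) + (-1.6)·(-1.6) + (2.4)·(2.4) + (2.4)·(2.4) + (-0.6)·(-0.6)) / 4 = 21.2/4 = 5.3

S is symmetric (S[j,i] = S[i,j]). Assembling:

S = [[8.7, 4.5, 1.6],
 [4.5, 8, -2],
 [1.6, -2, 5.3]]


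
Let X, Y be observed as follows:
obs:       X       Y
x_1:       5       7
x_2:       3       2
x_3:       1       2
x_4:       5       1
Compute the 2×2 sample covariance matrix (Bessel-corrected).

Step 1 — column means:
  mean(X) = (5 + 3 + 1 + 5) / 4 = 14/4 = 3.5
  mean(Y) = (7 + 2 + 2 + 1) / 4 = 12/4 = 3

Step 2 — sample covariance S[i,j] = (1/(n-1)) · Σ_k (x_{k,i} - mean_i) · (x_{k,j} - mean_j), with n-1 = 3.
  S[X,X] = ((1.5)·(1.5) + (-0.5)·(-0.5) + (-2.5)·(-2.5) + (1.5)·(1.5)) / 3 = 11/3 = 3.6667
  S[X,Y] = ((1.5)·(4) + (-0.5)·(-1) + (-2.5)·(-1) + (1.5)·(-2)) / 3 = 6/3 = 2
  S[Y,Y] = ((4)·(4) + (-1)·(-1) + (-1)·(-1) + (-2)·(-2)) / 3 = 22/3 = 7.3333

S is symmetric (S[j,i] = S[i,j]). Assembling:

S = [[3.6667, 2],
 [2, 7.3333]]


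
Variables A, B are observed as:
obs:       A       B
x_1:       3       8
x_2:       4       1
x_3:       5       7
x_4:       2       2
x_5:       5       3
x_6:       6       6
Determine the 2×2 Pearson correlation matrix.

Step 1 — column means:
  mean(A) = (3 + 4 + 5 + 2 + 5 + 6) / 6 = 25/6 = 4.1667
  mean(B) = (8 + 1 + 7 + 2 + 3 + 6) / 6 = 27/6 = 4.5

Step 2 — sample variances and covariances s[i,j] = (1/(n-1)) · Σ_k (x_{k,i} - mean_i) · (x_{k,j} - mean_j), with n-1 = 5:
  s[A,A] = ((-1.1667)·(-1.1667) + (-0.1667)·(-0.1667) + (0.8333)·(0.8333) + (-2.1667)·(-2.1667) + (0.8333)·(0.8333) + (1.8333)·(1.8333)) / 5 = 10.8333/5 = 2.1667
  s[A,B] = ((-1.1667)·(3.5) + (-0.1667)·(-3.5) + (0.8333)·(2.5) + (-2.1667)·(-2.5) + (0.8333)·(-1.5) + (1.8333)·(1.5)) / 5 = 5.5/5 = 1.1
  s[B,B] = ((3.5)·(3.5) + (-3.5)·(-3.5) + (2.5)·(2.5) + (-2.5)·(-2.5) + (-1.5)·(-1.5) + (1.5)·(1.5)) / 5 = 41.5/5 = 8.3
  Sample standard deviations s_i = √(s[i,i]):
  s(A) = √(2.1667) = 1.472
  s(B) = √(8.3) = 2.881

Step 3 — r_{ij} = s_{ij} / (s_i · s_j):
  r[A,A] = 1 (diagonal).
  r[A,B] = 1.1 / (1.472 · 2.881) = 1.1 / 4.2407 = 0.2594
  r[B,B] = 1 (diagonal).

R is symmetric with unit diagonal. Assembling:

R = [[1, 0.2594],
 [0.2594, 1]]


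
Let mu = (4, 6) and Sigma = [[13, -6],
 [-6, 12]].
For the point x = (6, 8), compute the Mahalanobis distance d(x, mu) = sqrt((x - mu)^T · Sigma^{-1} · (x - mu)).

Step 1 — centre the observation: (x - mu) = (2, 2).

Step 2 — invert Sigma. det(Sigma) = 13·12 - (-6)² = 120.
  Sigma^{-1} = (1/det) · [[d, -b], [-b, a]] = [[0.1, 0.05],
 [0.05, 0.1083]].

Step 3 — form the quadratic (x - mu)^T · Sigma^{-1} · (x - mu):
  Sigma^{-1} · (x - mu) = (0.3, 0.3167).
  (x - mu)^T · [Sigma^{-1} · (x - mu)] = (2)·(0.3) + (2)·(0.3167) = 1.2333.

Step 4 — take square root: d = √(1.2333) ≈ 1.1106.

d(x, mu) = √(1.2333) ≈ 1.1106


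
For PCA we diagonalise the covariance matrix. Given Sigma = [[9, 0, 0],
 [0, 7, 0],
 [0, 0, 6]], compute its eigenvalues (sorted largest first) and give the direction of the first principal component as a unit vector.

Step 1 — characteristic polynomial p(λ) = det(λI - Sigma) = λ³ - tr·λ² + c_1·λ - det, where tr = trace, c_1 = sum of the principal 2×2 minors, det = det(Sigma):
  tr = 9 + 7 + 6 = 22,
  c_1 = (9·7 - (0)²) + (9·6 - (0)²) + (7·6 - (0)²) = 63 + 54 + 42 = 159,
  det = 9·(7·6 - (0)²) - (0)·((0)·6 - (0)·(0)) + (0)·((0)·(0) - 7·(0)) = 9·(42) - (0)·(0) + (0)·(0) = 378.
  So p(λ) = λ³ - 22λ² + 159λ - 378.
Step 2 — look for an integer root (rational root theorem: any rational root is an integer divisor of 378). Testing λ = 6:
  p(6) = 216 - 792 + 954 - 378 = 0  ✓
  Dividing out (λ - 6): p(λ) = (λ - 6)(λ² - 16λ + 63).
Step 3 — remaining eigenvalues from the quadratic λ² - 16λ + 63 = 0:
  Δ = 16² - 4·63 = 256 - 252 = 4,  λ = (16 ± √4)/2 = (16 ± 2)/2 = 9 or 7.
  Sorted: λ_1 = 9,  λ_2 = 7,  λ_3 = 6  (check: sum = 22 = tr ✓).

Step 4 — unit eigenvector for λ_1 = 9: v spans the null space of (Sigma - λ_1 I), whose rows are
  r_1 = (0, 0, 0),  r_2 = (0, -2, 0),  r_3 = (0, 0, -3).
  v is orthogonal to every row, so take v ∝ r_2 × r_3 = ((-2)·(-3) - (0)·(0), (0)·(0) - (0)·(-3), (0)·(0) - (-2)·(0)) = (6, 0, 0).
  Rescale (divide by 6): u = (1, 0, 0).
  ||u|| = √((1)² + (0)² + (0)²) = √(1) = 1,  v_1 = u/||u|| ≈ (1, 0, 0) (||v_1|| = 1).

λ_1 = 9,  λ_2 = 7,  λ_3 = 6;  v_1 ≈ (1, 0, 0)


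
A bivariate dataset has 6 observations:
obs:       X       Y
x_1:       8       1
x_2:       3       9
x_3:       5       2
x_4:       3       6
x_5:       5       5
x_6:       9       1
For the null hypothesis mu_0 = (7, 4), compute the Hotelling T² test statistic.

Step 1 — sample mean vector:
  mean(X) = (8 + 3 + 5 + 3 + 5 + 9) / 6 = 33/6 = 5.5
  mean(Y) = (1 + 9 + 2 + 6 + 5 + 1) / 6 = 24/6 = 4
  x̄ = (5.5, 4),  deviation x̄ - mu_0 = (5.5, 4) - (7, 4) = (-1.5, 0).

Step 2 — sample covariance matrix, S[i,j] = (1/(n-1)) · Σ_k (x_{k,i} - mean_i) · (x_{k,j} - mean_j), divisor n-1 = 5:
  S[X,X] = ((2.5)·(2.5) + (-2.5)·(-2.5) + (-0.5)·(-0.5) + (-2.5)·(-2.5) + (-0.5)·(-0.5) + (3.5)·(3.5)) / 5 = 31.5/5 = 6.3
  S[X,Y] = ((2.5)·(-3) + (-2.5)·(5) + (-0.5)·(-2) + (-2.5)·(2) + (-0.5)·(1) + (3.5)·(-3)) / 5 = -35/5 = -7
  S[Y,Y] = ((-3)·(-3) + (5)·(5) + (-2)·(-2) + (2)·(2) + (1)·(1) + (-3)·(-3)) / 5 = 52/5 = 10.4
  S = [[6.3, -7],
 [-7, 10.4]].

Step 3 — invert S. det(S) = 6.3·10.4 - (-7)² = 16.52.
  S^{-1} = (1/det) · [[d, -b], [-b, a]] = [[0.6295, 0.4237],
 [0.4237, 0.3814]].

Step 4 — quadratic form (x̄ - mu_0)^T · S^{-1} · (x̄ - mu_0):
  S^{-1} · (x̄ - mu_0) = (-0.9443, -0.6356),
  (x̄ - mu_0)^T · [...] = (-1.5)·(-0.9443) + (0)·(-0.6356) = 1.4165.

Step 5 — scale by n: T² = 6 · 1.4165 = 8.4988.

T² ≈ 8.4988


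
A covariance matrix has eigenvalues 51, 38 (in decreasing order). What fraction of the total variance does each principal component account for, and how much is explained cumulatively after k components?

Step 1 — total variance = trace(Sigma) = Σ λ_i = 51 + 38 = 89.

Step 2 — fraction explained by component i = λ_i / Σ λ:
  PC1: 51/89 = 0.573
  PC2: 38/89 = 0.427

Step 3 — cumulative fraction after k components = (λ_1 + ... + λ_k) / Σ λ:
  k = 1: 51/89 = 0.573
  k = 2: (51 + 38)/89 = 89/89 = 1

Summary (fraction, with percent):

explained: PC1 0.573 (57.3%), PC2 0.427 (42.7%);  cumulative: 0.573, 1


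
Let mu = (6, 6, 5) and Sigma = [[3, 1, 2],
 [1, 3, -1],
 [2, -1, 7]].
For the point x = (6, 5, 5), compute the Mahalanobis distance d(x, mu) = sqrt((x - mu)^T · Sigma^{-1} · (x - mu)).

Step 1 — centre the observation: (x - mu) = (0, -1, 0).

Step 2 — invert Sigma (cofactor / det for 3×3, or solve directly):
  Sigma^{-1} = [[0.5405, -0.2432, -0.1892],
 [-0.2432, 0.4595, 0.1351],
 [-0.1892, 0.1351, 0.2162]].

Step 3 — form the quadratic (x - mu)^T · Sigma^{-1} · (x - mu):
  Sigma^{-1} · (x - mu) = (0.2432, -0.4595, -0.1351).
  (x - mu)^T · [Sigma^{-1} · (x - mu)] = (0)·(0.2432) + (-1)·(-0.4595) + (0)·(-0.1351) = 0.4595.

Step 4 — take square root: d = √(0.4595) ≈ 0.6778.

d(x, mu) = √(0.4595) ≈ 0.6778


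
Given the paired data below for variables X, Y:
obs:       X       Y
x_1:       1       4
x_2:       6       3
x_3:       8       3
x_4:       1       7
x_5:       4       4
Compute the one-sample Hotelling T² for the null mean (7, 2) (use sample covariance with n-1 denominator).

Step 1 — sample mean vector:
  mean(X) = (1 + 6 + 8 + 1 + 4) / 5 = 20/5 = 4
  mean(Y) = (4 + 3 + 3 + 7 + 4) / 5 = 21/5 = 4.2
  x̄ = (4, 4.2),  deviation x̄ - mu_0 = (4, 4.2) - (7, 2) = (-3, 2.2).

Step 2 — sample covariance matrix, S[i,j] = (1/(n-1)) · Σ_k (x_{k,i} - mean_i) · (x_{k,j} - mean_j), divisor n-1 = 4:
  S[X,X] = ((-3)·(-3) + (2)·(2) + (4)·(4) + (-3)·(-3) + (0)·(0)) / 4 = 38/4 = 9.5
  S[X,Y] = ((-3)·(-0.2) + (2)·(-1.2) + (4)·(-1.2) + (-3)·(2.8) + (0)·(-0.2)) / 4 = -15/4 = -3.75
  S[Y,Y] = ((-0.2)·(-0.2) + (-1.2)·(-1.2) + (-1.2)·(-1.2) + (2.8)·(2.8) + (-0.2)·(-0.2)) / 4 = 10.8/4 = 2.7
  S = [[9.5, -3.75],
 [-3.75, 2.7]].

Step 3 — invert S. det(S) = 9.5·2.7 - (-3.75)² = 11.5875.
  S^{-1} = (1/det) · [[d, -b], [-b, a]] = [[0.233, 0.3236],
 [0.3236, 0.8198]].

Step 4 — quadratic form (x̄ - mu_0)^T · S^{-1} · (x̄ - mu_0):
  S^{-1} · (x̄ - mu_0) = (0.0129, 0.8328),
  (x̄ - mu_0)^T · [...] = (-3)·(0.0129) + (2.2)·(0.8328) = 1.7933.

Step 5 — scale by n: T² = 5 · 1.7933 = 8.9666.

T² ≈ 8.9666


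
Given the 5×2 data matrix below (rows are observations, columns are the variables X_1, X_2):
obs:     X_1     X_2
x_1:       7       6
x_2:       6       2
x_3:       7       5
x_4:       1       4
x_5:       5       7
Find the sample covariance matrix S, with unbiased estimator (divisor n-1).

Step 1 — column means:
  mean(X_1) = (7 + 6 + 7 + 1 + 5) / 5 = 26/5 = 5.2
  mean(X_2) = (6 + 2 + 5 + 4 + 7) / 5 = 24/5 = 4.8

Step 2 — sample covariance S[i,j] = (1/(n-1)) · Σ_k (x_{k,i} - mean_i) · (x_{k,j} - mean_j), with n-1 = 4.
  S[X_1,X_1] = ((1.8)·(1.8) + (0.8)·(0.8) + (1.8)·(1.8) + (-4.2)·(-4.2) + (-0.2)·(-0.2)) / 4 = 24.8/4 = 6.2
  S[X_1,X_2] = ((1.8)·(1.2) + (0.8)·(-2.8) + (1.8)·(0.2) + (-4.2)·(-0.8) + (-0.2)·(2.2)) / 4 = 3.2/4 = 0.8
  S[X_2,X_2] = ((1.2)·(1.2) + (-2.8)·(-2.8) + (0.2)·(0.2) + (-0.8)·(-0.8) + (2.2)·(2.2)) / 4 = 14.8/4 = 3.7

S is symmetric (S[j,i] = S[i,j]). Assembling:

S = [[6.2, 0.8],
 [0.8, 3.7]]


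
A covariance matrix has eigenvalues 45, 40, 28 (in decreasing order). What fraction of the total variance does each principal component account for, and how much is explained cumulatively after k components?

Step 1 — total variance = trace(Sigma) = Σ λ_i = 45 + 40 + 28 = 113.

Step 2 — fraction explained by component i = λ_i / Σ λ:
  PC1: 45/113 = 0.3982
  PC2: 40/113 = 0.354
  PC3: 28/113 = 0.2478

Step 3 — cumulative fraction after k components = (λ_1 + ... + λ_k) / Σ λ:
  k = 1: 45/113 = 0.3982
  k = 2: (45 + 40)/113 = 85/113 = 0.7522
  k = 3: (45 + 40 + 28)/113 = 113/113 = 1

Summary (fraction, with percent):

explained: PC1 0.3982 (39.82%), PC2 0.354 (35.4%), PC3 0.2478 (24.78%);  cumulative: 0.3982, 0.7522, 1


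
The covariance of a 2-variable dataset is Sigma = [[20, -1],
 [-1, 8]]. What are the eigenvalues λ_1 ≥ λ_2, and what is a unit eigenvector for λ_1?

Step 1 — characteristic polynomial of 2×2 Sigma:
  det(Sigma - λI) = λ² - trace · λ + det = 0.
  trace = 20 + 8 = 28, det = 20·8 - (-1)² = 159.
Step 2 — discriminant:
  Δ = trace² - 4·det = 784 - 636 = 148.
Step 3 — eigenvalues:
  λ = (trace ± √Δ)/2 = (28 ± 12.1655)/2,
  λ_1 = 20.0828,  λ_2 = 7.9172.

Step 4 — unit eigenvector for λ_1: solve (Sigma - λ_1 I)v = 0. First row:
  (20 - 20.0828)·v_x + (-1)·v_y = 0, i.e. (-0.0828)·v_x + (-1)·v_y = 0,
  so v ∝ (b, λ_1 - a) = (-1, 0.0828); multiply by -1 so the first entry is positive: u = (1, -0.0828).
  ||u|| = √((1)² + (-0.0828)²) = √(1.0068) ≈ 1.0034,
  v_1 = u/||u|| ≈ (0.9966, -0.0825) (||v_1|| = 1).

λ_1 = 20.0828,  λ_2 = 7.9172;  v_1 ≈ (0.9966, -0.0825)


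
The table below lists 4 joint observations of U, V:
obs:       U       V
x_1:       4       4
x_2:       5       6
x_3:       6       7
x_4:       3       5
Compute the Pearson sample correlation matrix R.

Step 1 — column means:
  mean(U) = (4 + 5 + 6 + 3) / 4 = 18/4 = 4.5
  mean(V) = (4 + 6 + 7 + 5) / 4 = 22/4 = 5.5

Step 2 — sample variances and covariances s[i,j] = (1/(n-1)) · Σ_k (x_{k,i} - mean_i) · (x_{k,j} - mean_j), with n-1 = 3:
  s[U,U] = ((-0.5)·(-0.5) + (0.5)·(0.5) + (1.5)·(1.5) + (-1.5)·(-1.5)) / 3 = 5/3 = 1.6667
  s[U,V] = ((-0.5)·(-1.5) + (0.5)·(0.5) + (1.5)·(1.5) + (-1.5)·(-0.5)) / 3 = 4/3 = 1.3333
  s[V,V] = ((-1.5)·(-1.5) + (0.5)·(0.5) + (1.5)·(1.5) + (-0.5)·(-0.5)) / 3 = 5/3 = 1.6667
  Sample standard deviations s_i = √(s[i,i]):
  s(U) = √(1.6667) = 1.291
  s(V) = √(1.6667) = 1.291

Step 3 — r_{ij} = s_{ij} / (s_i · s_j):
  r[U,U] = 1 (diagonal).
  r[U,V] = 1.3333 / (1.291 · 1.291) = 1.3333 / 1.6667 = 0.8
  r[V,V] = 1 (diagonal).

R is symmetric with unit diagonal. Assembling:

R = [[1, 0.8],
 [0.8, 1]]


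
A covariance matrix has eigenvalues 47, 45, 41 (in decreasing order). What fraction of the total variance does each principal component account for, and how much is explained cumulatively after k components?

Step 1 — total variance = trace(Sigma) = Σ λ_i = 47 + 45 + 41 = 133.

Step 2 — fraction explained by component i = λ_i / Σ λ:
  PC1: 47/133 = 0.3534
  PC2: 45/133 = 0.3383
  PC3: 41/133 = 0.3083

Step 3 — cumulative fraction after k components = (λ_1 + ... + λ_k) / Σ λ:
  k = 1: 47/133 = 0.3534
  k = 2: (47 + 45)/133 = 92/133 = 0.6917
  k = 3: (47 + 45 + 41)/133 = 133/133 = 1

Summary (fraction, with percent):

explained: PC1 0.3534 (35.34%), PC2 0.3383 (33.83%), PC3 0.3083 (30.83%);  cumulative: 0.3534, 0.6917, 1


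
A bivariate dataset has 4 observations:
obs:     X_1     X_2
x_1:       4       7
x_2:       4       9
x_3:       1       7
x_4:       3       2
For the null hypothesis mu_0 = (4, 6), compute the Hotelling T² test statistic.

Step 1 — sample mean vector:
  mean(X_1) = (4 + 4 + 1 + 3) / 4 = 12/4 = 3
  mean(X_2) = (7 + 9 + 7 + 2) / 4 = 25/4 = 6.25
  x̄ = (3, 6.25),  deviation x̄ - mu_0 = (3, 6.25) - (4, 6) = (-1, 0.25).

Step 2 — sample covariance matrix, S[i,j] = (1/(n-1)) · Σ_k (x_{k,i} - mean_i) · (x_{k,j} - mean_j), divisor n-1 = 3:
  S[X_1,X_1] = ((1)·(1) + (1)·(1) + (-2)·(-2) + (0)·(0)) / 3 = 6/3 = 2
  S[X_1,X_2] = ((1)·(0.75) + (1)·(2.75) + (-2)·(0.75) + (0)·(-4.25)) / 3 = 2/3 = 0.6667
  S[X_2,X_2] = ((0.75)·(0.75) + (2.75)·(2.75) + (0.75)·(0.75) + (-4.25)·(-4.25)) / 3 = 26.75/3 = 8.9167
  S = [[2, 0.6667],
 [0.6667, 8.9167]].

Step 3 — invert S. det(S) = 2·8.9167 - (0.6667)² = 17.3889.
  S^{-1} = (1/det) · [[d, -b], [-b, a]] = [[0.5128, -0.0383],
 [-0.0383, 0.115]].

Step 4 — quadratic form (x̄ - mu_0)^T · S^{-1} · (x̄ - mu_0):
  S^{-1} · (x̄ - mu_0) = (-0.5224, 0.0671),
  (x̄ - mu_0)^T · [...] = (-1)·(-0.5224) + (0.25)·(0.0671) = 0.5391.

Step 5 — scale by n: T² = 4 · 0.5391 = 2.1565.

T² ≈ 2.1565


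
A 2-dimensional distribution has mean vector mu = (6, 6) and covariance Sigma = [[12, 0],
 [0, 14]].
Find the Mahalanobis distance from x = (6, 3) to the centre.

Step 1 — centre the observation: (x - mu) = (0, -3).

Step 2 — invert Sigma. det(Sigma) = 12·14 - (0)² = 168.
  Sigma^{-1} = (1/det) · [[d, -b], [-b, a]] = [[0.0833, 0],
 [0, 0.0714]].

Step 3 — form the quadratic (x - mu)^T · Sigma^{-1} · (x - mu):
  Sigma^{-1} · (x - mu) = (0, -0.2143).
  (x - mu)^T · [Sigma^{-1} · (x - mu)] = (0)·(0) + (-3)·(-0.2143) = 0.6429.

Step 4 — take square root: d = √(0.6429) ≈ 0.8018.

d(x, mu) = √(0.6429) ≈ 0.8018


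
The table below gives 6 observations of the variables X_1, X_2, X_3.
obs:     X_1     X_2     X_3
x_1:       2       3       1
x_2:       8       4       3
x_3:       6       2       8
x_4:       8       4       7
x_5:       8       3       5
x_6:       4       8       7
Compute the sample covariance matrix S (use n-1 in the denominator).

Step 1 — column means:
  mean(X_1) = (2 + 8 + 6 + 8 + 8 + 4) / 6 = 36/6 = 6
  mean(X_2) = (3 + 4 + 2 + 4 + 3 + 8) / 6 = 24/6 = 4
  mean(X_3) = (1 + 3 + 8 + 7 + 5 + 7) / 6 = 31/6 = 5.1667

Step 2 — sample covariance S[i,j] = (1/(n-1)) · Σ_k (x_{k,i} - mean_i) · (x_{k,j} - mean_j), with n-1 = 5.
  S[X_1,X_1] = ((-4)·(-4) + (2)·(2) + (0)·(0) + (2)·(2) + (2)·(2) + (-2)·(-2)) / 5 = 32/5 = 6.4
  S[X_1,X_2] = ((-4)·(-1) + (2)·(0) + (0)·(-2) + (2)·(0) + (2)·(-1) + (-2)·(4)) / 5 = -6/5 = -1.2
  S[X_1,X_3] = ((-4)·(-4.1667) + (2)·(-2.1667) + (0)·(2.8333) + (2)·(1.8333) + (2)·(-0.1667) + (-2)·(1.8333)) / 5 = 12/5 = 2.4
  S[X_2,X_2] = ((-1)·(-1) + (0)·(0) + (-2)·(-2) + (0)·(0) + (-1)·(-1) + (4)·(4)) / 5 = 22/5 = 4.4
  S[X_2,X_3] = ((-1)·(-4.1667) + (0)·(-2.1667) + (-2)·(2.8333) + (0)·(1.8333) + (-1)·(-0.1667) + (4)·(1.8333)) / 5 = 6/5 = 1.2
  S[X_3,X_3] = ((-4.1667)·(-4.1667) + (-2.1667)·(-2.1667) + (2.8333)·(2.8333) + (1.8333)·(1.8333) + (-0.1667)·(-0.1667) + (1.8333)·(1.8333)) / 5 = 36.8333/5 = 7.3667

S is symmetric (S[j,i] = S[i,j]). Assembling:

S = [[6.4, -1.2, 2.4],
 [-1.2, 4.4, 1.2],
 [2.4, 1.2, 7.3667]]


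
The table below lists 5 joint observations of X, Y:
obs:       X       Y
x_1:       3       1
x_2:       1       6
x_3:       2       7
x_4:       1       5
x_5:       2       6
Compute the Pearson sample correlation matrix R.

Step 1 — column means:
  mean(X) = (3 + 1 + 2 + 1 + 2) / 5 = 9/5 = 1.8
  mean(Y) = (1 + 6 + 7 + 5 + 6) / 5 = 25/5 = 5

Step 2 — sample variances and covariances s[i,j] = (1/(n-1)) · Σ_k (x_{k,i} - mean_i) · (x_{k,j} - mean_j), with n-1 = 4:
  s[X,X] = ((1.2)·(1.2) + (-0.8)·(-0.8) + (0.2)·(0.2) + (-0.8)·(-0.8) + (0.2)·(0.2)) / 4 = 2.8/4 = 0.7
  s[X,Y] = ((1.2)·(-4) + (-0.8)·(1) + (0.2)·(2) + (-0.8)·(0) + (0.2)·(1)) / 4 = -5/4 = -1.25
  s[Y,Y] = ((-4)·(-4) + (1)·(1) + (2)·(2) + (0)·(0) + (1)·(1)) / 4 = 22/4 = 5.5
  Sample standard deviations s_i = √(s[i,i]):
  s(X) = √(0.7) = 0.8367
  s(Y) = √(5.5) = 2.3452

Step 3 — r_{ij} = s_{ij} / (s_i · s_j):
  r[X,X] = 1 (diagonal).
  r[X,Y] = -1.25 / (0.8367 · 2.3452) = -1.25 / 1.9621 = -0.6371
  r[Y,Y] = 1 (diagonal).

R is symmetric with unit diagonal. Assembling:

R = [[1, -0.6371],
 [-0.6371, 1]]


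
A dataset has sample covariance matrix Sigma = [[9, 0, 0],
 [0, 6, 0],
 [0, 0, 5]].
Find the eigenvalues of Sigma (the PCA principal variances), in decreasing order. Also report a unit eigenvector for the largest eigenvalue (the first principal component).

Step 1 — characteristic polynomial p(λ) = det(λI - Sigma) = λ³ - tr·λ² + c_1·λ - det, where tr = trace, c_1 = sum of the principal 2×2 minors, det = det(Sigma):
  tr = 9 + 6 + 5 = 20,
  c_1 = (9·6 - (0)²) + (9·5 - (0)²) + (6·5 - (0)²) = 54 + 45 + 30 = 129,
  det = 9·(6·5 - (0)²) - (0)·((0)·5 - (0)·(0)) + (0)·((0)·(0) - 6·(0)) = 9·(30) - (0)·(0) + (0)·(0) = 270.
  So p(λ) = λ³ - 20λ² + 129λ - 270.
Step 2 — look for an integer root (rational root theorem: any rational root is an integer divisor of 270). Testing λ = 5:
  p(5) = 125 - 500 + 645 - 270 = 0  ✓
  Dividing out (λ - 5): p(λ) = (λ - 5)(λ² - 15λ + 54).
Step 3 — remaining eigenvalues from the quadratic λ² - 15λ + 54 = 0:
  Δ = 15² - 4·54 = 225 - 216 = 9,  λ = (15 ± √9)/2 = (15 ± 3)/2 = 9 or 6.
  Sorted: λ_1 = 9,  λ_2 = 6,  λ_3 = 5  (check: sum = 20 = tr ✓).

Step 4 — unit eigenvector for λ_1 = 9: v spans the null space of (Sigma - λ_1 I), whose rows are
  r_1 = (0, 0, 0),  r_2 = (0, -3, 0),  r_3 = (0, 0, -4).
  v is orthogonal to every row, so take v ∝ r_2 × r_3 = ((-3)·(-4) - (0)·(0), (0)·(0) - (0)·(-4), (0)·(0) - (-3)·(0)) = (12, 0, 0).
  Rescale (divide by 12): u = (1, 0, 0).
  ||u|| = √((1)² + (0)² + (0)²) = √(1) = 1,  v_1 = u/||u|| ≈ (1, 0, 0) (||v_1|| = 1).

λ_1 = 9,  λ_2 = 6,  λ_3 = 5;  v_1 ≈ (1, 0, 0)


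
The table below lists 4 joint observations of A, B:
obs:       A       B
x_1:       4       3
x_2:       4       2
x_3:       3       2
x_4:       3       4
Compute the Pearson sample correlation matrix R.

Step 1 — column means:
  mean(A) = (4 + 4 + 3 + 3) / 4 = 14/4 = 3.5
  mean(B) = (3 + 2 + 2 + 4) / 4 = 11/4 = 2.75

Step 2 — sample variances and covariances s[i,j] = (1/(n-1)) · Σ_k (x_{k,i} - mean_i) · (x_{k,j} - mean_j), with n-1 = 3:
  s[A,A] = ((0.5)·(0.5) + (0.5)·(0.5) + (-0.5)·(-0.5) + (-0.5)·(-0.5)) / 3 = 1/3 = 0.3333
  s[A,B] = ((0.5)·(0.25) + (0.5)·(-0.75) + (-0.5)·(-0.75) + (-0.5)·(1.25)) / 3 = -0.5/3 = -0.1667
  s[B,B] = ((0.25)·(0.25) + (-0.75)·(-0.75) + (-0.75)·(-0.75) + (1.25)·(1.25)) / 3 = 2.75/3 = 0.9167
  Sample standard deviations s_i = √(s[i,i]):
  s(A) = √(0.3333) = 0.5774
  s(B) = √(0.9167) = 0.9574

Step 3 — r_{ij} = s_{ij} / (s_i · s_j):
  r[A,A] = 1 (diagonal).
  r[A,B] = -0.1667 / (0.5774 · 0.9574) = -0.1667 / 0.5528 = -0.3015
  r[B,B] = 1 (diagonal).

R is symmetric with unit diagonal. Assembling:

R = [[1, -0.3015],
 [-0.3015, 1]]


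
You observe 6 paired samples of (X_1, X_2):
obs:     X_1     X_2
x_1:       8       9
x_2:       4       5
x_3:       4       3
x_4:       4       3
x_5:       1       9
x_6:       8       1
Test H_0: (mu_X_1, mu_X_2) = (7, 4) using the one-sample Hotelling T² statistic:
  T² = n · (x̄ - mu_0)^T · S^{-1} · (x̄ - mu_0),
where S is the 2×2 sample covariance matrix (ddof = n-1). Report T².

Step 1 — sample mean vector:
  mean(X_1) = (8 + 4 + 4 + 4 + 1 + 8) / 6 = 29/6 = 4.8333
  mean(X_2) = (9 + 5 + 3 + 3 + 9 + 1) / 6 = 30/6 = 5
  x̄ = (4.8333, 5),  deviation x̄ - mu_0 = (4.8333, 5) - (7, 4) = (-2.1667, 1).

Step 2 — sample covariance matrix, S[i,j] = (1/(n-1)) · Σ_k (x_{k,i} - mean_i) · (x_{k,j} - mean_j), divisor n-1 = 5:
  S[X_1,X_1] = ((3.1667)·(3.1667) + (-0.8333)·(-0.8333) + (-0.8333)·(-0.8333) + (-0.8333)·(-0.8333) + (-3.8333)·(-3.8333) + (3.1667)·(3.1667)) / 5 = 36.8333/5 = 7.3667
  S[X_1,X_2] = ((3.1667)·(4) + (-0.8333)·(0) + (-0.8333)·(-2) + (-0.8333)·(-2) + (-3.8333)·(4) + (3.1667)·(-4)) / 5 = -12/5 = -2.4
  S[X_2,X_2] = ((4)·(4) + (0)·(0) + (-2)·(-2) + (-2)·(-2) + (4)·(4) + (-4)·(-4)) / 5 = 56/5 = 11.2
  S = [[7.3667, -2.4],
 [-2.4, 11.2]].

Step 3 — invert S. det(S) = 7.3667·11.2 - (-2.4)² = 76.7467.
  S^{-1} = (1/det) · [[d, -b], [-b, a]] = [[0.1459, 0.0313],
 [0.0313, 0.096]].

Step 4 — quadratic form (x̄ - mu_0)^T · S^{-1} · (x̄ - mu_0):
  S^{-1} · (x̄ - mu_0) = (-0.2849, 0.0282),
  (x̄ - mu_0)^T · [...] = (-2.1667)·(-0.2849) + (1)·(0.0282) = 0.6456.

Step 5 — scale by n: T² = 6 · 0.6456 = 3.8733.

T² ≈ 3.8733


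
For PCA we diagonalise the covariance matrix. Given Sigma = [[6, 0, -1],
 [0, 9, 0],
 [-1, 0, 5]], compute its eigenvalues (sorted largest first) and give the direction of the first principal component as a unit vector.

Step 1 — characteristic polynomial p(λ) = det(λI - Sigma) = λ³ - tr·λ² + c_1·λ - det, where tr = trace, c_1 = sum of the principal 2×2 minors, det = det(Sigma):
  tr = 6 + 9 + 5 = 20,
  c_1 = (6·9 - (0)²) + (6·5 - (-1)²) + (9·5 - (0)²) = 54 + 29 + 45 = 128,
  det = 6·(9·5 - (0)²) - (0)·((0)·5 - (0)·(-1)) + (-1)·((0)·(0) - 9·(-1)) = 6·(45) - (0)·(0) + (-1)·(9) = 261.
  So p(λ) = λ³ - 20λ² + 128λ - 261.
Step 2 — look for an integer root (rational root theorem: any rational root is an integer divisor of 261). Testing λ = 9:
  p(9) = 729 - 1620 + 1152 - 261 = 0  ✓
  Dividing out (λ - 9): p(λ) = (λ - 9)(λ² - 11λ + 29).
Step 3 — remaining eigenvalues from the quadratic λ² - 11λ + 29 = 0:
  Δ = 11² - 4·29 = 121 - 116 = 5,  λ = (11 ± √5)/2 = (11 ± 2.2361)/2 ≈ 6.618 or 4.382.
  Sorted: λ_1 = 9,  λ_2 = 6.618,  λ_3 = 4.382  (check: sum = 20 = tr ✓).

Step 4 — unit eigenvector for λ_1 = 9: v spans the null space of (Sigma - λ_1 I), whose rows are
  r_1 = (-3, 0, -1),  r_2 = (0, 0, 0),  r_3 = (-1, 0, -4).
  v is orthogonal to every row, so take v ∝ r_1 × r_3 = ((0)·(-4) - (-1)·(0), (-1)·(-1) - (-3)·(-4), (-3)·(0) - (0)·(-1)) = (0, -11, 0).
  Rescale (divide by 11; multiply by -1 so the first nonzero entry is positive): u = (0, 1, 0).
  ||u|| = √((0)² + (1)² + (0)²) = √(1) = 1,  v_1 = u/||u|| ≈ (0, 1, 0) (||v_1|| = 1).

λ_1 = 9,  λ_2 = 6.618,  λ_3 = 4.382;  v_1 ≈ (0, 1, 0)


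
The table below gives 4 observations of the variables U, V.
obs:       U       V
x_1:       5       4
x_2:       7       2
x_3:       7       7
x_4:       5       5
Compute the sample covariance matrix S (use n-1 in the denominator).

Step 1 — column means:
  mean(U) = (5 + 7 + 7 + 5) / 4 = 24/4 = 6
  mean(V) = (4 + 2 + 7 + 5) / 4 = 18/4 = 4.5

Step 2 — sample covariance S[i,j] = (1/(n-1)) · Σ_k (x_{k,i} - mean_i) · (x_{k,j} - mean_j), with n-1 = 3.
  S[U,U] = ((-1)·(-1) + (1)·(1) + (1)·(1) + (-1)·(-1)) / 3 = 4/3 = 1.3333
  S[U,V] = ((-1)·(-0.5) + (1)·(-2.5) + (1)·(2.5) + (-1)·(0.5)) / 3 = 0/3 = 0
  S[V,V] = ((-0.5)·(-0.5) + (-2.5)·(-2.5) + (2.5)·(2.5) + (0.5)·(0.5)) / 3 = 13/3 = 4.3333

S is symmetric (S[j,i] = S[i,j]). Assembling:

S = [[1.3333, 0],
 [0, 4.3333]]


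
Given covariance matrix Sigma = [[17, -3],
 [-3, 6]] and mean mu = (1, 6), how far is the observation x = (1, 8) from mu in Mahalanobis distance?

Step 1 — centre the observation: (x - mu) = (0, 2).

Step 2 — invert Sigma. det(Sigma) = 17·6 - (-3)² = 93.
  Sigma^{-1} = (1/det) · [[d, -b], [-b, a]] = [[0.0645, 0.0323],
 [0.0323, 0.1828]].

Step 3 — form the quadratic (x - mu)^T · Sigma^{-1} · (x - mu):
  Sigma^{-1} · (x - mu) = (0.0645, 0.3656).
  (x - mu)^T · [Sigma^{-1} · (x - mu)] = (0)·(0.0645) + (2)·(0.3656) = 0.7312.

Step 4 — take square root: d = √(0.7312) ≈ 0.8551.

d(x, mu) = √(0.7312) ≈ 0.8551


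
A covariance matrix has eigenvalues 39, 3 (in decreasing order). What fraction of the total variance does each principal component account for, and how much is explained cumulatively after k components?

Step 1 — total variance = trace(Sigma) = Σ λ_i = 39 + 3 = 42.

Step 2 — fraction explained by component i = λ_i / Σ λ:
  PC1: 39/42 = 0.9286
  PC2: 3/42 = 0.0714

Step 3 — cumulative fraction after k components = (λ_1 + ... + λ_k) / Σ λ:
  k = 1: 39/42 = 0.9286
  k = 2: (39 + 3)/42 = 42/42 = 1

Summary (fraction, with percent):

explained: PC1 0.9286 (92.86%), PC2 0.0714 (7.14%);  cumulative: 0.9286, 1


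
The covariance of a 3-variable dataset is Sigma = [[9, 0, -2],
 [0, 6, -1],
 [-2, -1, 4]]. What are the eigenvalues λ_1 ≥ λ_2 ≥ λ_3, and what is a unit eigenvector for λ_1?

Step 1 — characteristic polynomial p(λ) = det(λI - Sigma) = λ³ - tr·λ² + c_1·λ - det, where tr = trace, c_1 = sum of the principal 2×2 minors, det = det(Sigma):
  tr = 9 + 6 + 4 = 19,
  c_1 = (9·6 - (0)²) + (9·4 - (-2)²) + (6·4 - (-1)²) = 54 + 32 + 23 = 109,
  det = 9·(6·4 - (-1)²) - (0)·((0)·4 - (-1)·(-2)) + (-2)·((0)·(-1) - 6·(-2)) = 9·(23) - (0)·(-2) + (-2)·(12) = 183.
  So p(λ) = λ³ - 19λ² + 109λ - 183.
Step 2 — look for an integer root (rational root theorem: any rational root is an integer divisor of 183). Testing λ = 3:
  p(3) = 27 - 171 + 327 - 183 = 0  ✓
  Dividing out (λ - 3): p(λ) = (λ - 3)(λ² - 16λ + 61).
Step 3 — remaining eigenvalues from the quadratic λ² - 16λ + 61 = 0:
  Δ = 16² - 4·61 = 256 - 244 = 12,  λ = (16 ± √12)/2 = (16 ± 3.4641)/2 ≈ 9.7321 or 6.2679.
  Sorted: λ_1 = 9.7321,  λ_2 = 6.2679,  λ_3 = 3  (check: sum = 19 = tr ✓).

Step 4 — unit eigenvector for λ_1 ≈ 9.7321: v spans the null space of (Sigma - λ_1 I), whose rows are
  r_1 = (-0.7321, 0, -2),  r_2 = (0, -3.7321, -1),  r_3 = (-2, -1, -5.7321).
  v is orthogonal to every row, so take v ∝ r_1 × r_2 = ((0)·(-1) - (-2)·(-3.7321), (-2)·(0) - (-0.7321)·(-1), (-0.7321)·(-3.7321) - (0)·(0)) ≈ (-7.4641, -0.7321, 2.7321).
  Rescale (multiply by -1 so the first nonzero entry is positive): u = (7.4641, 0.7321, -2.7321).
  ||u|| = √((7.4641)² + (0.7321)² + (-2.7321)²) = √(63.7128) ≈ 7.982,  v_1 = u/||u|| ≈ (0.9351, 0.0917, -0.3423) (||v_1|| = 1).

λ_1 = 9.7321,  λ_2 = 6.2679,  λ_3 = 3;  v_1 ≈ (0.9351, 0.0917, -0.3423)


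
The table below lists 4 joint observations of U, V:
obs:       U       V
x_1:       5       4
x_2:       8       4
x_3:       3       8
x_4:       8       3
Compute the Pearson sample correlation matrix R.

Step 1 — column means:
  mean(U) = (5 + 8 + 3 + 8) / 4 = 24/4 = 6
  mean(V) = (4 + 4 + 8 + 3) / 4 = 19/4 = 4.75

Step 2 — sample variances and covariances s[i,j] = (1/(n-1)) · Σ_k (x_{k,i} - mean_i) · (x_{k,j} - mean_j), with n-1 = 3:
  s[U,U] = ((-1)·(-1) + (2)·(2) + (-3)·(-3) + (2)·(2)) / 3 = 18/3 = 6
  s[U,V] = ((-1)·(-0.75) + (2)·(-0.75) + (-3)·(3.25) + (2)·(-1.75)) / 3 = -14/3 = -4.6667
  s[V,V] = ((-0.75)·(-0.75) + (-0.75)·(-0.75) + (3.25)·(3.25) + (-1.75)·(-1.75)) / 3 = 14.75/3 = 4.9167
  Sample standard deviations s_i = √(s[i,i]):
  s(U) = √(6) = 2.4495
  s(V) = √(4.9167) = 2.2174

Step 3 — r_{ij} = s_{ij} / (s_i · s_j):
  r[U,U] = 1 (diagonal).
  r[U,V] = -4.6667 / (2.4495 · 2.2174) = -4.6667 / 5.4314 = -0.8592
  r[V,V] = 1 (diagonal).

R is symmetric with unit diagonal. Assembling:

R = [[1, -0.8592],
 [-0.8592, 1]]


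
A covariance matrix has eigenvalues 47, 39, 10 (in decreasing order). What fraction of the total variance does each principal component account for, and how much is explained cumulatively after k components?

Step 1 — total variance = trace(Sigma) = Σ λ_i = 47 + 39 + 10 = 96.

Step 2 — fraction explained by component i = λ_i / Σ λ:
  PC1: 47/96 = 0.4896
  PC2: 39/96 = 0.4062
  PC3: 10/96 = 0.1042

Step 3 — cumulative fraction after k components = (λ_1 + ... + λ_k) / Σ λ:
  k = 1: 47/96 = 0.4896
  k = 2: (47 + 39)/96 = 86/96 = 0.8958
  k = 3: (47 + 39 + 10)/96 = 96/96 = 1

Summary (fraction, with percent):

explained: PC1 0.4896 (48.96%), PC2 0.4062 (40.62%), PC3 0.1042 (10.42%);  cumulative: 0.4896, 0.8958, 1


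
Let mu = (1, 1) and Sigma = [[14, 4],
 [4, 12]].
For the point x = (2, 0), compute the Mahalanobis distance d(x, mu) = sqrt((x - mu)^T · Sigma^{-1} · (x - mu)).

Step 1 — centre the observation: (x - mu) = (1, -1).

Step 2 — invert Sigma. det(Sigma) = 14·12 - (4)² = 152.
  Sigma^{-1} = (1/det) · [[d, -b], [-b, a]] = [[0.0789, -0.0263],
 [-0.0263, 0.0921]].

Step 3 — form the quadratic (x - mu)^T · Sigma^{-1} · (x - mu):
  Sigma^{-1} · (x - mu) = (0.1053, -0.1184).
  (x - mu)^T · [Sigma^{-1} · (x - mu)] = (1)·(0.1053) + (-1)·(-0.1184) = 0.2237.

Step 4 — take square root: d = √(0.2237) ≈ 0.473.

d(x, mu) = √(0.2237) ≈ 0.473


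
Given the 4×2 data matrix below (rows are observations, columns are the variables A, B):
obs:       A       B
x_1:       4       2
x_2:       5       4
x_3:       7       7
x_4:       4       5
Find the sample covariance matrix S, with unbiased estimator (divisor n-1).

Step 1 — column means:
  mean(A) = (4 + 5 + 7 + 4) / 4 = 20/4 = 5
  mean(B) = (2 + 4 + 7 + 5) / 4 = 18/4 = 4.5

Step 2 — sample covariance S[i,j] = (1/(n-1)) · Σ_k (x_{k,i} - mean_i) · (x_{k,j} - mean_j), with n-1 = 3.
  S[A,A] = ((-1)·(-1) + (0)·(0) + (2)·(2) + (-1)·(-1)) / 3 = 6/3 = 2
  S[A,B] = ((-1)·(-2.5) + (0)·(-0.5) + (2)·(2.5) + (-1)·(0.5)) / 3 = 7/3 = 2.3333
  S[B,B] = ((-2.5)·(-2.5) + (-0.5)·(-0.5) + (2.5)·(2.5) + (0.5)·(0.5)) / 3 = 13/3 = 4.3333

S is symmetric (S[j,i] = S[i,j]). Assembling:

S = [[2, 2.3333],
 [2.3333, 4.3333]]


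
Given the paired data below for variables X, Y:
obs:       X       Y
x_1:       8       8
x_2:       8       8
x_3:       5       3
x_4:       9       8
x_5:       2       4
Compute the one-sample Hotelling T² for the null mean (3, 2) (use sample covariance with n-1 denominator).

Step 1 — sample mean vector:
  mean(X) = (8 + 8 + 5 + 9 + 2) / 5 = 32/5 = 6.4
  mean(Y) = (8 + 8 + 3 + 8 + 4) / 5 = 31/5 = 6.2
  x̄ = (6.4, 6.2),  deviation x̄ - mu_0 = (6.4, 6.2) - (3, 2) = (3.4, 4.2).

Step 2 — sample covariance matrix, S[i,j] = (1/(n-1)) · Σ_k (x_{k,i} - mean_i) · (x_{k,j} - mean_j), divisor n-1 = 4:
  S[X,X] = ((1.6)·(1.6) + (1.6)·(1.6) + (-1.4)·(-1.4) + (2.6)·(2.6) + (-4.4)·(-4.4)) / 4 = 33.2/4 = 8.3
  S[X,Y] = ((1.6)·(1.8) + (1.6)·(1.8) + (-1.4)·(-3.2) + (2.6)·(1.8) + (-4.4)·(-2.2)) / 4 = 24.6/4 = 6.15
  S[Y,Y] = ((1.8)·(1.8) + (1.8)·(1.8) + (-3.2)·(-3.2) + (1.8)·(1.8) + (-2.2)·(-2.2)) / 4 = 24.8/4 = 6.2
  S = [[8.3, 6.15],
 [6.15, 6.2]].

Step 3 — invert S. det(S) = 8.3·6.2 - (6.15)² = 13.6375.
  S^{-1} = (1/det) · [[d, -b], [-b, a]] = [[0.4546, -0.451],
 [-0.451, 0.6086]].

Step 4 — quadratic form (x̄ - mu_0)^T · S^{-1} · (x̄ - mu_0):
  S^{-1} · (x̄ - mu_0) = (-0.3483, 1.0229),
  (x̄ - mu_0)^T · [...] = (3.4)·(-0.3483) + (4.2)·(1.0229) = 3.112.

Step 5 — scale by n: T² = 5 · 3.112 = 15.56.

T² ≈ 15.56


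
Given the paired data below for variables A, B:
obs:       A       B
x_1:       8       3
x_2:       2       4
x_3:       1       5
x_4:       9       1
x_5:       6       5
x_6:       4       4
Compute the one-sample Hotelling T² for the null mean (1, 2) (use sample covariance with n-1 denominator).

Step 1 — sample mean vector:
  mean(A) = (8 + 2 + 1 + 9 + 6 + 4) / 6 = 30/6 = 5
  mean(B) = (3 + 4 + 5 + 1 + 5 + 4) / 6 = 22/6 = 3.6667
  x̄ = (5, 3.6667),  deviation x̄ - mu_0 = (5, 3.6667) - (1, 2) = (4, 1.6667).

Step 2 — sample covariance matrix, S[i,j] = (1/(n-1)) · Σ_k (x_{k,i} - mean_i) · (x_{k,j} - mean_j), divisor n-1 = 5:
  S[A,A] = ((3)·(3) + (-3)·(-3) + (-4)·(-4) + (4)·(4) + (1)·(1) + (-1)·(-1)) / 5 = 52/5 = 10.4
  S[A,B] = ((3)·(-0.6667) + (-3)·(0.3333) + (-4)·(1.3333) + (4)·(-2.6667) + (1)·(1.3333) + (-1)·(0.3333)) / 5 = -18/5 = -3.6
  S[B,B] = ((-0.6667)·(-0.6667) + (0.3333)·(0.3333) + (1.3333)·(1.3333) + (-2.6667)·(-2.6667) + (1.3333)·(1.3333) + (0.3333)·(0.3333)) / 5 = 11.3333/5 = 2.2667
  S = [[10.4, -3.6],
 [-3.6, 2.2667]].

Step 3 — invert S. det(S) = 10.4·2.2667 - (-3.6)² = 10.6133.
  S^{-1} = (1/det) · [[d, -b], [-b, a]] = [[0.2136, 0.3392],
 [0.3392, 0.9799]].

Step 4 — quadratic form (x̄ - mu_0)^T · S^{-1} · (x̄ - mu_0):
  S^{-1} · (x̄ - mu_0) = (1.4196, 2.9899),
  (x̄ - mu_0)^T · [...] = (4)·(1.4196) + (1.6667)·(2.9899) = 10.6616.

Step 5 — scale by n: T² = 6 · 10.6616 = 63.9698.

T² ≈ 63.9698


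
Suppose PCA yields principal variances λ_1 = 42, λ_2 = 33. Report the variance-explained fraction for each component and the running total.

Step 1 — total variance = trace(Sigma) = Σ λ_i = 42 + 33 = 75.

Step 2 — fraction explained by component i = λ_i / Σ λ:
  PC1: 42/75 = 0.56
  PC2: 33/75 = 0.44

Step 3 — cumulative fraction after k components = (λ_1 + ... + λ_k) / Σ λ:
  k = 1: 42/75 = 0.56
  k = 2: (42 + 33)/75 = 75/75 = 1

Summary (fraction, with percent):

explained: PC1 0.56 (56%), PC2 0.44 (44%);  cumulative: 0.56, 1


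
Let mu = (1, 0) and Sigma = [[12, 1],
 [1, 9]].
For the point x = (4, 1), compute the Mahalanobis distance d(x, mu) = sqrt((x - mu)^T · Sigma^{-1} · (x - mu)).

Step 1 — centre the observation: (x - mu) = (3, 1).

Step 2 — invert Sigma. det(Sigma) = 12·9 - (1)² = 107.
  Sigma^{-1} = (1/det) · [[d, -b], [-b, a]] = [[0.0841, -0.0093],
 [-0.0093, 0.1121]].

Step 3 — form the quadratic (x - mu)^T · Sigma^{-1} · (x - mu):
  Sigma^{-1} · (x - mu) = (0.243, 0.0841).
  (x - mu)^T · [Sigma^{-1} · (x - mu)] = (3)·(0.243) + (1)·(0.0841) = 0.8131.

Step 4 — take square root: d = √(0.8131) ≈ 0.9017.

d(x, mu) = √(0.8131) ≈ 0.9017


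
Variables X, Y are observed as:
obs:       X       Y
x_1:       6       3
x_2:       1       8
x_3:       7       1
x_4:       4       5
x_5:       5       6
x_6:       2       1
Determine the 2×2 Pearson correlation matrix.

Step 1 — column means:
  mean(X) = (6 + 1 + 7 + 4 + 5 + 2) / 6 = 25/6 = 4.1667
  mean(Y) = (3 + 8 + 1 + 5 + 6 + 1) / 6 = 24/6 = 4

Step 2 — sample variances and covariances s[i,j] = (1/(n-1)) · Σ_k (x_{k,i} - mean_i) · (x_{k,j} - mean_j), with n-1 = 5:
  s[X,X] = ((1.8333)·(1.8333) + (-3.1667)·(-3.1667) + (2.8333)·(2.8333) + (-0.1667)·(-0.1667) + (0.8333)·(0.8333) + (-2.1667)·(-2.1667)) / 5 = 26.8333/5 = 5.3667
  s[X,Y] = ((1.8333)·(-1) + (-3.1667)·(4) + (2.8333)·(-3) + (-0.1667)·(1) + (0.8333)·(2) + (-2.1667)·(-3)) / 5 = -15/5 = -3
  s[Y,Y] = ((-1)·(-1) + (4)·(4) + (-3)·(-3) + (1)·(1) + (2)·(2) + (-3)·(-3)) / 5 = 40/5 = 8
  Sample standard deviations s_i = √(s[i,i]):
  s(X) = √(5.3667) = 2.3166
  s(Y) = √(8) = 2.8284

Step 3 — r_{ij} = s_{ij} / (s_i · s_j):
  r[X,X] = 1 (diagonal).
  r[X,Y] = -3 / (2.3166 · 2.8284) = -3 / 6.5524 = -0.4579
  r[Y,Y] = 1 (diagonal).

R is symmetric with unit diagonal. Assembling:

R = [[1, -0.4579],
 [-0.4579, 1]]


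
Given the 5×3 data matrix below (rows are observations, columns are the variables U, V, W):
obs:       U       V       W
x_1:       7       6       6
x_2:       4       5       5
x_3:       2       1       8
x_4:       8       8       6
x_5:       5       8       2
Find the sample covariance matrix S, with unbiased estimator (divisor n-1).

Step 1 — column means:
  mean(U) = (7 + 4 + 2 + 8 + 5) / 5 = 26/5 = 5.2
  mean(V) = (6 + 5 + 1 + 8 + 8) / 5 = 28/5 = 5.6
  mean(W) = (6 + 5 + 8 + 6 + 2) / 5 = 27/5 = 5.4

Step 2 — sample covariance S[i,j] = (1/(n-1)) · Σ_k (x_{k,i} - mean_i) · (x_{k,j} - mean_j), with n-1 = 4.
  S[U,U] = ((1.8)·(1.8) + (-1.2)·(-1.2) + (-3.2)·(-3.2) + (2.8)·(2.8) + (-0.2)·(-0.2)) / 4 = 22.8/4 = 5.7
  S[U,V] = ((1.8)·(0.4) + (-1.2)·(-0.6) + (-3.2)·(-4.6) + (2.8)·(2.4) + (-0.2)·(2.4)) / 4 = 22.4/4 = 5.6
  S[U,W] = ((1.8)·(0.6) + (-1.2)·(-0.4) + (-3.2)·(2.6) + (2.8)·(0.6) + (-0.2)·(-3.4)) / 4 = -4.4/4 = -1.1
  S[V,V] = ((0.4)·(0.4) + (-0.6)·(-0.6) + (-4.6)·(-4.6) + (2.4)·(2.4) + (2.4)·(2.4)) / 4 = 33.2/4 = 8.3
  S[V,W] = ((0.4)·(0.6) + (-0.6)·(-0.4) + (-4.6)·(2.6) + (2.4)·(0.6) + (2.4)·(-3.4)) / 4 = -18.2/4 = -4.55
  S[W,W] = ((0.6)·(0.6) + (-0.4)·(-0.4) + (2.6)·(2.6) + (0.6)·(0.6) + (-3.4)·(-3.4)) / 4 = 19.2/4 = 4.8

S is symmetric (S[j,i] = S[i,j]). Assembling:

S = [[5.7, 5.6, -1.1],
 [5.6, 8.3, -4.55],
 [-1.1, -4.55, 4.8]]


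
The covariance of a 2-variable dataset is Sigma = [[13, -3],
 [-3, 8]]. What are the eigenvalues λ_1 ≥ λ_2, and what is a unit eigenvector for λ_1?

Step 1 — characteristic polynomial of 2×2 Sigma:
  det(Sigma - λI) = λ² - trace · λ + det = 0.
  trace = 13 + 8 = 21, det = 13·8 - (-3)² = 95.
Step 2 — discriminant:
  Δ = trace² - 4·det = 441 - 380 = 61.
Step 3 — eigenvalues:
  λ = (trace ± √Δ)/2 = (21 ± 7.8102)/2,
  λ_1 = 14.4051,  λ_2 = 6.5949.

Step 4 — unit eigenvector for λ_1: solve (Sigma - λ_1 I)v = 0. First row:
  (13 - 14.4051)·v_x + (-3)·v_y = 0, i.e. (-1.4051)·v_x + (-3)·v_y = 0,
  so v ∝ (b, λ_1 - a) = (-3, 1.4051); multiply by -1 so the first entry is positive: u = (3, -1.4051).
  ||u|| = √((3)² + (-1.4051)²) = √(10.9744) ≈ 3.3128,
  v_1 = u/||u|| ≈ (0.9056, -0.4242) (||v_1|| = 1).

λ_1 = 14.4051,  λ_2 = 6.5949;  v_1 ≈ (0.9056, -0.4242)
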